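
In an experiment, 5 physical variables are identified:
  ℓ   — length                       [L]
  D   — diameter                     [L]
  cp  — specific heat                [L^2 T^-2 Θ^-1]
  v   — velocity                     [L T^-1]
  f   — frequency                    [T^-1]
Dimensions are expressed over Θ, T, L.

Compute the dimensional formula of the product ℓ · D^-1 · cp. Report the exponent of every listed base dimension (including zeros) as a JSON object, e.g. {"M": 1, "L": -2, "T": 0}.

Exponent matrix [Θ,T,L] × [ℓ,D,cp,v,f]:
  Θ: [ 0  0 -1  0  0]
  T: [ 0  0 -2 -1 -1]
  L: [ 1  1  2  1  0]
  [Θ]: (1)·0+(-1)·0+(1)·-1 = -1
  [T]: (1)·0+(-1)·0+(1)·-2 = -2
  [L]: (1)·1+(-1)·1+(1)·2 = 2
⇒ Θ^-1 T^-2 L^2

{"Θ": -1, "T": -2, "L": 2}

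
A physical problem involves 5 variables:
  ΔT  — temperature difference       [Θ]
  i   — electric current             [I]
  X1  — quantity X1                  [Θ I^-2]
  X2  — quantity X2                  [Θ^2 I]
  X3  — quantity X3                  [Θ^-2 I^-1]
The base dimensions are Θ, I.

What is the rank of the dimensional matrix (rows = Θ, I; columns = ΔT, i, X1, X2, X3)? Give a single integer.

2

Write exponents as rows Θ,I / cols ΔT,i,X1,X2,X3:
  Θ: [ 1  0  1  2 -2]
  I: [ 0  1 -2  1 -1]
RREF → pivots at {ΔT,i} ⇒ r = 2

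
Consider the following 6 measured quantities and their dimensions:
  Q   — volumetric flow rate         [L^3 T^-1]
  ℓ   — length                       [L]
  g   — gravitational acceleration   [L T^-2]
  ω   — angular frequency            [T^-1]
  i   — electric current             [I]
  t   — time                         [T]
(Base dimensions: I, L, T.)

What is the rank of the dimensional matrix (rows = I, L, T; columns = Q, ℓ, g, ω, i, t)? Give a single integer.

3

Exponent matrix [I,L,T] × [Q,ℓ,g,ω,i,t]:
  I: [ 0  0  0  0  1  0]
  L: [ 3  1  1  0  0  0]
  T: [-1  0 -2 -1  0  1]
Row reduction gives pivot columns Q,ℓ,i; rank = 3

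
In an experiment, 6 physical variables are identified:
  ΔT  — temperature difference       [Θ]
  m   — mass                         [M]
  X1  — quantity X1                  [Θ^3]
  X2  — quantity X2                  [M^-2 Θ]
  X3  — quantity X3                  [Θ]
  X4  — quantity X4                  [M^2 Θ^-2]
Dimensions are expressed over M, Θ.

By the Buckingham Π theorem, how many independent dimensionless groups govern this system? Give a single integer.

Write exponents as rows M,Θ / cols ΔT,m,X1,X2,X3,X4:
  M: [ 0  1  0 -2  0  2]
  Θ: [ 1  0  3  1  1 -2]
Echelon form has 2 nonzero rows (pivots: ΔT,m)
n=6, r=2 ⇒ 4 dimensionless groups

4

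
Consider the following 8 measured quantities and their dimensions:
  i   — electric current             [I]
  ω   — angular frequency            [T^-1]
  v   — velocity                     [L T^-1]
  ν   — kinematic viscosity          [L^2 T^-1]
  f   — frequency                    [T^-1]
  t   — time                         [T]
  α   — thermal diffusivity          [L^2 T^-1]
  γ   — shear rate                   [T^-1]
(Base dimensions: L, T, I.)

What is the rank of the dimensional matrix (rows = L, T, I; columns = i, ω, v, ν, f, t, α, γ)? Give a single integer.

Write exponents as rows L,T,I / cols i,ω,v,ν,f,t,α,γ:
  L: [ 0  0  1  2  0  0  2  0]
  T: [ 0 -1 -1 -1 -1  1 -1 -1]
  I: [ 1  0  0  0  0  0  0  0]
Echelon form has 3 nonzero rows (pivots: i,ω,v)

3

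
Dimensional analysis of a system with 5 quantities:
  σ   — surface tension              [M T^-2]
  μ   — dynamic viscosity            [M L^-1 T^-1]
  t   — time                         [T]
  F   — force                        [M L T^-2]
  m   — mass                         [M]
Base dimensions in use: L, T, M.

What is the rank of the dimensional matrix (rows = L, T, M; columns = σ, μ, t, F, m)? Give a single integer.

Write exponents as rows L,T,M / cols σ,μ,t,F,m:
  L: [ 0 -1  0  1  0]
  T: [-2 -1  1 -2  0]
  M: [ 1  1  0  1  1]
Row reduction gives pivot columns σ,μ,t; rank = 3

3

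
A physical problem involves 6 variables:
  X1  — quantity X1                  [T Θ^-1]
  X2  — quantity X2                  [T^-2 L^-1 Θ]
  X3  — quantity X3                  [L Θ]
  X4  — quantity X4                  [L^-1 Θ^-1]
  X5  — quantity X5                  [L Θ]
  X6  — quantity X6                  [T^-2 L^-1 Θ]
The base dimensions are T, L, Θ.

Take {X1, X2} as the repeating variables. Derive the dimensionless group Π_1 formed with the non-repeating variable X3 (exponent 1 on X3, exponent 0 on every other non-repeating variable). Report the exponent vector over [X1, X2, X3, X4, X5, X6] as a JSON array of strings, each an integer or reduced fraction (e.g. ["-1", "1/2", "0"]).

Exponent matrix [T,L,Θ] × [X1,X2,X3,X4,X5,X6]:
  T: [ 1 -2  0  0  0 -2]
  L: [ 0 -1  1 -1  1 -1]
  Θ: [-1  1  1 -1  1  1]
RREF → pivots at {X1,X2} ⇒ r = 2
Pivot set = {X1,X2}, free = {X3,X4,X5,X6}
RREF:
  r0: [   1    0   -2    2   -2    0]
  r1: [   0    1   -1    1   -1    1]
  r2: [   0    0    0    0    0    0]
Fix exponent of X3 at 1, X4 at 0, X5 at 0, X6 at 0; solve each RREF row for its pivot's exponent:
  r0: exp(X1) + (-2)·1 = 0 ⇒ exp(X1) = 2
  r1: exp(X2) + (-1)·1 = 0 ⇒ exp(X2) = 1
Π_1 = X1^2 · X2 · X3

["2", "1", "1", "0", "0", "0"]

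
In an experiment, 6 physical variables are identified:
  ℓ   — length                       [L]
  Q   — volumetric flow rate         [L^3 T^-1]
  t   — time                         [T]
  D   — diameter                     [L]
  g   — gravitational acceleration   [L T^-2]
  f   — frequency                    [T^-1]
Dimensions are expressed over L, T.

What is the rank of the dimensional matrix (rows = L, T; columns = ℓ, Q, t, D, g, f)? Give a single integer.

Exponent matrix [L,T] × [ℓ,Q,t,D,g,f]:
  L: [ 1  3  0  1  1  0]
  T: [ 0 -1  1  0 -2 -1]
Echelon form has 2 nonzero rows (pivots: ℓ,Q)

2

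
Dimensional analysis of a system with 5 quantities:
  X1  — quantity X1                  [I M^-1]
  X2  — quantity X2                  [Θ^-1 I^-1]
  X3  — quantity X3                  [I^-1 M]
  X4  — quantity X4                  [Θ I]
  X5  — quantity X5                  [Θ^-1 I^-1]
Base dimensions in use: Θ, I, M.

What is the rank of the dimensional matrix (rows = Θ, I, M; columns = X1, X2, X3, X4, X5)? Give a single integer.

2

Dimensional matrix (Θ×I×M by X1×X2×X3×X4×X5):
  Θ: [ 0 -1  0  1 -1]
  I: [ 1 -1 -1  1 -1]
  M: [-1  0  1  0  0]
Row reduction gives pivot columns X1,X2; rank = 2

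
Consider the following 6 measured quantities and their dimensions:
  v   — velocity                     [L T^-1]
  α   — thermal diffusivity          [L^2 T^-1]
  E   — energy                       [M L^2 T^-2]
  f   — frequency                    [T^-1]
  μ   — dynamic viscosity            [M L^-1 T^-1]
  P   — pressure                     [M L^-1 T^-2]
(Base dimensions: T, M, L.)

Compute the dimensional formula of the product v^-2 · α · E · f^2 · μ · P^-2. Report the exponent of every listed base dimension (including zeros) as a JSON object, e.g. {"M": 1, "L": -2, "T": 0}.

Exponent matrix [T,M,L] × [v,α,E,f,μ,P]:
  T: [-1 -1 -2 -1 -1 -2]
  M: [ 0  0  1  0  1  1]
  L: [ 1  2  2  0 -1 -1]
  [T]: (-2)·-1+(1)·-1+(1)·-2+(2)·-1+(1)·-1+(-2)·-2 = 0
  [M]: (-2)·0+(1)·0+(1)·1+(2)·0+(1)·1+(-2)·1 = 0
  [L]: (-2)·1+(1)·2+(1)·2+(2)·0+(1)·-1+(-2)·-1 = 3
⇒ L^3

{"T": 0, "M": 0, "L": 3}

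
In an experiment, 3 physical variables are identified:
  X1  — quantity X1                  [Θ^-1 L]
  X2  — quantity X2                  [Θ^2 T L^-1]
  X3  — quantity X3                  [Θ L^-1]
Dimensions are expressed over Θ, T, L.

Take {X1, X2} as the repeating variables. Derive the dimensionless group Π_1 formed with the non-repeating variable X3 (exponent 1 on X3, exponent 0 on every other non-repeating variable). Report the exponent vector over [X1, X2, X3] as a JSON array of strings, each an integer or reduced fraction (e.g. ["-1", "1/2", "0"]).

["1", "0", "1"]

Write exponents as rows Θ,T,L / cols X1,X2,X3:
  Θ: [-1  2  1]
  T: [ 0  1  0]
  L: [ 1 -1 -1]
Echelon form has 2 nonzero rows (pivots: X1,X2)
Repeat: X1,X2; free: X3
RREF:
  r0: [   1    0   -1]
  r1: [   0    1    0]
  r2: [   0    0    0]
Fix exponent of X3 at 1; solve each RREF row for its pivot's exponent:
  r0: exp(X1) + (-1)·1 = 0 ⇒ exp(X1) = 1
  r1: exp(X2) + (0)·1 = 0 ⇒ exp(X2) = 0
Π_1 = X1 · X3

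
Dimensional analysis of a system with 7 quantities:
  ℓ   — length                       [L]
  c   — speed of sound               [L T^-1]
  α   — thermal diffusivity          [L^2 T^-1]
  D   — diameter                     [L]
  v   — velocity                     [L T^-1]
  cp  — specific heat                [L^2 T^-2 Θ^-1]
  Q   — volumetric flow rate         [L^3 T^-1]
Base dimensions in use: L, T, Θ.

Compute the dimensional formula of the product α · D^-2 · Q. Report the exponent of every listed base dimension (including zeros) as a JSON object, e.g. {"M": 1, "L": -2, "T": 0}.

{"L": 3, "T": -2, "Θ": 0}

Write exponents as rows L,T,Θ / cols ℓ,c,α,D,v,cp,Q:
  L: [ 1  1  2  1  1  2  3]
  T: [ 0 -1 -1  0 -1 -2 -1]
  Θ: [ 0  0  0  0  0 -1  0]
  [L]: (1)·2+(-2)·1+(1)·3 = 3
  [T]: (1)·-1+(-2)·0+(1)·-1 = -2
  [Θ]: (1)·0+(-2)·0+(1)·0 = 0
⇒ L^3 T^-2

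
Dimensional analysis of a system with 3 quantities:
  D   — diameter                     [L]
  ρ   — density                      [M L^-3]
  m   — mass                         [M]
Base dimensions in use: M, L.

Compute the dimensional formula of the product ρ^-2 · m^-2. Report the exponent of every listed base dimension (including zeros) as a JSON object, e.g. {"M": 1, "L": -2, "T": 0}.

{"M": -4, "L": 6}

Dimensional matrix (M×L by D×ρ×m):
  M: [ 0  1  1]
  L: [ 1 -3  0]
  [M]: (-2)·1+(-2)·1 = -4
  [L]: (-2)·-3+(-2)·0 = 6
⇒ M^-4 L^6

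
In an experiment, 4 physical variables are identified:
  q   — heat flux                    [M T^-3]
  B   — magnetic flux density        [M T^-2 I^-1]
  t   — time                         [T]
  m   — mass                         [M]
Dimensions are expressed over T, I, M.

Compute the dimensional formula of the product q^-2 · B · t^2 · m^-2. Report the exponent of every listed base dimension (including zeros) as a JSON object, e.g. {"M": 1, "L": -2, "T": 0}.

{"T": 6, "I": -1, "M": -3}

Dimensional matrix (T×I×M by q×B×t×m):
  T: [-3 -2  1  0]
  I: [ 0 -1  0  0]
  M: [ 1  1  0  1]
  [T]: (-2)·-3+(1)·-2+(2)·1+(-2)·0 = 6
  [I]: (-2)·0+(1)·-1+(2)·0+(-2)·0 = -1
  [M]: (-2)·1+(1)·1+(2)·0+(-2)·1 = -3
⇒ T^6 I^-1 M^-3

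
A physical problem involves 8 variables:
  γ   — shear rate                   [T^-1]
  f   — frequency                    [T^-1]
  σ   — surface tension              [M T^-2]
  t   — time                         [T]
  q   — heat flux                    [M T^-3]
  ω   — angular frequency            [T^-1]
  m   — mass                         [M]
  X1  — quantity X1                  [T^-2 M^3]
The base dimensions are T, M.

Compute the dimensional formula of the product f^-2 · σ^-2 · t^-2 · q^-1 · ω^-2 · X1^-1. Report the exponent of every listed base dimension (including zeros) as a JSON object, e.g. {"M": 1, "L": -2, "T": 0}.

{"T": 11, "M": -6}

Exponent matrix [T,M] × [γ,f,σ,t,q,ω,m,X1]:
  T: [-1 -1 -2  1 -3 -1  0 -2]
  M: [ 0  0  1  0  1  0  1  3]
  [T]: (-2)·-1+(-2)·-2+(-2)·1+(-1)·-3+(-2)·-1+(-1)·-2 = 11
  [M]: (-2)·0+(-2)·1+(-2)·0+(-1)·1+(-2)·0+(-1)·3 = -6
⇒ T^11 M^-6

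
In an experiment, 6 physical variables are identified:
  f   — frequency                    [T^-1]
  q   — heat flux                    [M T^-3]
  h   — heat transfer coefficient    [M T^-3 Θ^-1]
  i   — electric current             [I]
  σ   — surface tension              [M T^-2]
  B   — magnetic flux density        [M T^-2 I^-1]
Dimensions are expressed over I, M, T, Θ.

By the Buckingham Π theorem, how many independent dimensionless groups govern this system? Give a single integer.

Exponent matrix [I,M,T,Θ] × [f,q,h,i,σ,B]:
  I: [ 0  0  0  1  0 -1]
  M: [ 0  1  1  0  1  1]
  T: [-1 -3 -3  0 -2 -2]
  Θ: [ 0  0 -1  0  0  0]
Echelon form has 4 nonzero rows (pivots: f,q,h,i)
6 vars − rank 4 = 2 Π groups

2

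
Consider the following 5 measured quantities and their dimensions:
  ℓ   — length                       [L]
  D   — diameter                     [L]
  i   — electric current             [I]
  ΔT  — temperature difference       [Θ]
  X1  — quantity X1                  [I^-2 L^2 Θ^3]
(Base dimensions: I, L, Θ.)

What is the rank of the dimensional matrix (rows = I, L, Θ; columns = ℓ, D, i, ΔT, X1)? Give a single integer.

3

Dimensional matrix (I×L×Θ by ℓ×D×i×ΔT×X1):
  I: [ 0  0  1  0 -2]
  L: [ 1  1  0  0  2]
  Θ: [ 0  0  0  1  3]
Row reduction gives pivot columns ℓ,i,ΔT; rank = 3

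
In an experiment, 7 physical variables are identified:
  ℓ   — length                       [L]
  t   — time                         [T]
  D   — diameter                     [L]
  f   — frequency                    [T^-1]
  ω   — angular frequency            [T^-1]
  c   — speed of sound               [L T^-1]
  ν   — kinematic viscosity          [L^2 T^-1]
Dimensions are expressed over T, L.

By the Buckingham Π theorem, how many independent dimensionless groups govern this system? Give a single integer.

5

Write exponents as rows T,L / cols ℓ,t,D,f,ω,c,ν:
  T: [ 0  1  0 -1 -1 -1 -1]
  L: [ 1  0  1  0  0  1  2]
Row reduction gives pivot columns ℓ,t; rank = 2
Π count = n − r = 7 − 2 = 5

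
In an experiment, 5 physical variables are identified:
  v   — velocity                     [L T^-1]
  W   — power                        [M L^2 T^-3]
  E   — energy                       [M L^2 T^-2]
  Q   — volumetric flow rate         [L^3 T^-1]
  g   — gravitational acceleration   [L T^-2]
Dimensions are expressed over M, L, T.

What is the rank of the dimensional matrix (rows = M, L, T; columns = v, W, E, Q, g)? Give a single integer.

3

Dimensional matrix (M×L×T by v×W×E×Q×g):
  M: [ 0  1  1  0  0]
  L: [ 1  2  2  3  1]
  T: [-1 -3 -2 -1 -2]
Row reduction gives pivot columns v,W,E; rank = 3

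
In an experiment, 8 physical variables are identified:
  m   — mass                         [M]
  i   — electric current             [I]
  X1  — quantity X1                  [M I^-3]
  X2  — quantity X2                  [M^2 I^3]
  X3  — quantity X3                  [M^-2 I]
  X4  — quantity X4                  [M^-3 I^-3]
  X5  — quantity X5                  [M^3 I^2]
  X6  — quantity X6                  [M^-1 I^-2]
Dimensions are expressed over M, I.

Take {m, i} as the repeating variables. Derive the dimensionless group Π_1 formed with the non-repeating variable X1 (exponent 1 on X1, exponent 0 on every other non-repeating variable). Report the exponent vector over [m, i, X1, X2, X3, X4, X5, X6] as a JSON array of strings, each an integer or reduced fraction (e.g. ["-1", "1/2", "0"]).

Dimensional matrix (M×I by m×i×X1×X2×X3×X4×X5×X6):
  M: [ 1  0  1  2 -2 -3  3 -1]
  I: [ 0  1 -3  3  1 -3  2 -2]
Echelon form has 2 nonzero rows (pivots: m,i)
Repeat: m,i; free: X1,X2,X3,X4,X5,X6
RREF:
  r0: [   1    0    1    2   -2   -3    3   -1]
  r1: [   0    1   -3    3    1   -3    2   -2]
Fix exponent of X1 at 1, X2 at 0, X3 at 0, X4 at 0, X5 at 0, X6 at 0; solve each RREF row for its pivot's exponent:
  r0: exp(m) + (1)·1 = 0 ⇒ exp(m) = -1
  r1: exp(i) + (-3)·1 = 0 ⇒ exp(i) = 3
Π_1 = m^-1 · i^3 · X1

["-1", "3", "1", "0", "0", "0", "0", "0"]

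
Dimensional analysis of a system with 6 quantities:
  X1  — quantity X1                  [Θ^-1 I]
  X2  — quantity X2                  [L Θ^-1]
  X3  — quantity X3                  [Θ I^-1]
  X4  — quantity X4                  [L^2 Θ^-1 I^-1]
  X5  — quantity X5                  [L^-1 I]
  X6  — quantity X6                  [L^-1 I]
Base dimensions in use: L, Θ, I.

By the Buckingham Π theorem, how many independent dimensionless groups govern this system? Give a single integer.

4

Exponent matrix [L,Θ,I] × [X1,X2,X3,X4,X5,X6]:
  L: [ 0  1  0  2 -1 -1]
  Θ: [-1 -1  1 -1  0  0]
  I: [ 1  0 -1 -1  1  1]
RREF → pivots at {X1,X2} ⇒ r = 2
n=6, r=2 ⇒ 4 dimensionless groups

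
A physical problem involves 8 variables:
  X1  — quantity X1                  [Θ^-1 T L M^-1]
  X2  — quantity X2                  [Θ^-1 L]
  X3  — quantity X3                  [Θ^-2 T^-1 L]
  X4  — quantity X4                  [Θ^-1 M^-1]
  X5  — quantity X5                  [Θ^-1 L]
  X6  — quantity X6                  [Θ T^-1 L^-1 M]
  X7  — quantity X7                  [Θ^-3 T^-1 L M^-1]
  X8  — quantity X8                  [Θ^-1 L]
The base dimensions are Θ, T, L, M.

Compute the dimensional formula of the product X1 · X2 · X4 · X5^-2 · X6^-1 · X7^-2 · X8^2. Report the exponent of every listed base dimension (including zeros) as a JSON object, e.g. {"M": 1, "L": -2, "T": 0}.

Write exponents as rows Θ,T,L,M / cols X1,X2,X3,X4,X5,X6,X7,X8:
  Θ: [-1 -1 -2 -1 -1  1 -3 -1]
  T: [ 1  0 -1  0  0 -1 -1  0]
  L: [ 1  1  1  0  1 -1  1  1]
  M: [-1  0  0 -1  0  1 -1  0]
  [Θ]: (1)·-1+(1)·-1+(1)·-1+(-2)·-1+(-1)·1+(-2)·-3+(2)·-1 = 2
  [T]: (1)·1+(1)·0+(1)·0+(-2)·0+(-1)·-1+(-2)·-1+(2)·0 = 4
  [L]: (1)·1+(1)·1+(1)·0+(-2)·1+(-1)·-1+(-2)·1+(2)·1 = 1
  [M]: (1)·-1+(1)·0+(1)·-1+(-2)·0+(-1)·1+(-2)·-1+(2)·0 = -1
⇒ Θ^2 T^4 L M^-1

{"Θ": 2, "T": 4, "L": 1, "M": -1}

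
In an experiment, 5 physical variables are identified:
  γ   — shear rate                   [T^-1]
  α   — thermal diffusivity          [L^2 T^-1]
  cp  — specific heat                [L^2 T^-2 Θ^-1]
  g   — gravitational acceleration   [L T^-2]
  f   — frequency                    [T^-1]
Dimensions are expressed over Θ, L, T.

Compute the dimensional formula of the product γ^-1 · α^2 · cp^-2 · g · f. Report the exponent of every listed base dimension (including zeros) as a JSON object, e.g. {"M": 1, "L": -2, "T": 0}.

{"Θ": 2, "L": 1, "T": 0}

Dimensional matrix (Θ×L×T by γ×α×cp×g×f):
  Θ: [ 0  0 -1  0  0]
  L: [ 0  2  2  1  0]
  T: [-1 -1 -2 -2 -1]
  [Θ]: (-1)·0+(2)·0+(-2)·-1+(1)·0+(1)·0 = 2
  [L]: (-1)·0+(2)·2+(-2)·2+(1)·1+(1)·0 = 1
  [T]: (-1)·-1+(2)·-1+(-2)·-2+(1)·-2+(1)·-1 = 0
⇒ Θ^2 L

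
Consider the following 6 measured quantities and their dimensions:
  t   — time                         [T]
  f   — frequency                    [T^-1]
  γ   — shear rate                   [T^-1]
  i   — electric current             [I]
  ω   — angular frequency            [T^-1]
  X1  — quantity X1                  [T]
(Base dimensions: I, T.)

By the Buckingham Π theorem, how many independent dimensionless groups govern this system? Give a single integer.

Exponent matrix [I,T] × [t,f,γ,i,ω,X1]:
  I: [ 0  0  0  1  0  0]
  T: [ 1 -1 -1  0 -1  1]
Row reduction gives pivot columns t,i; rank = 2
Π count = n − r = 6 − 2 = 4

4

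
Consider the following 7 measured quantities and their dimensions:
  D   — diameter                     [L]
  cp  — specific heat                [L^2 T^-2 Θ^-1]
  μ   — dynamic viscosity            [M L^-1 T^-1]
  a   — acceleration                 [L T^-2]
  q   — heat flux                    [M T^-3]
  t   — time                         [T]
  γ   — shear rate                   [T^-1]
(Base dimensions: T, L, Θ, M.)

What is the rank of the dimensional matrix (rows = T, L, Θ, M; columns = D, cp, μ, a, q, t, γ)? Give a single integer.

Write exponents as rows T,L,Θ,M / cols D,cp,μ,a,q,t,γ:
  T: [ 0 -2 -1 -2 -3  1 -1]
  L: [ 1  2 -1  1  0  0  0]
  Θ: [ 0 -1  0  0  0  0  0]
  M: [ 0  0  1  0  1  0  0]
RREF → pivots at {D,cp,μ,a} ⇒ r = 4

4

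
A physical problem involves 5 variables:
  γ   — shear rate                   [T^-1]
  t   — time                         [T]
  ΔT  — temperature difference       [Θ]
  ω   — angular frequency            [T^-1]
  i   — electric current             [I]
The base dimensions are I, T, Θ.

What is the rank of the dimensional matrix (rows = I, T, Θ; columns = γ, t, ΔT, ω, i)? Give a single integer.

3

Write exponents as rows I,T,Θ / cols γ,t,ΔT,ω,i:
  I: [ 0  0  0  0  1]
  T: [-1  1  0 -1  0]
  Θ: [ 0  0  1  0  0]
Row reduction gives pivot columns γ,ΔT,i; rank = 3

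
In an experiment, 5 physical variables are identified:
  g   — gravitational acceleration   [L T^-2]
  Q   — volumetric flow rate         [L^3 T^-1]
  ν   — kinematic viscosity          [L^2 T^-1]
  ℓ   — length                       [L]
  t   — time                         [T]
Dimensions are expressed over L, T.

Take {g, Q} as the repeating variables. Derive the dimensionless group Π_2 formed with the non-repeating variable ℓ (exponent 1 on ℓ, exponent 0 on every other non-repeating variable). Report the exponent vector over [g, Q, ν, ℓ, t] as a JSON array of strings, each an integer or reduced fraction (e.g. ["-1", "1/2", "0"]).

["1/5", "-2/5", "0", "1", "0"]

Write exponents as rows L,T / cols g,Q,ν,ℓ,t:
  L: [ 1  3  2  1  0]
  T: [-2 -1 -1  0  1]
Row reduction gives pivot columns g,Q; rank = 2
Repeat: g,Q; free: ν,ℓ,t
RREF:
  r0: [   1    0  1/5 -1/5 -3/5]
  r1: [   0    1  3/5  2/5  1/5]
Fix exponent of ℓ at 1, ν at 0, t at 0; solve each RREF row for its pivot's exponent:
  r0: exp(g) + (-1/5)·1 = 0 ⇒ exp(g) = 1/5
  r1: exp(Q) + (2/5)·1 = 0 ⇒ exp(Q) = -2/5
Π_2 = g^(1/5) · Q^(-2/5) · ℓ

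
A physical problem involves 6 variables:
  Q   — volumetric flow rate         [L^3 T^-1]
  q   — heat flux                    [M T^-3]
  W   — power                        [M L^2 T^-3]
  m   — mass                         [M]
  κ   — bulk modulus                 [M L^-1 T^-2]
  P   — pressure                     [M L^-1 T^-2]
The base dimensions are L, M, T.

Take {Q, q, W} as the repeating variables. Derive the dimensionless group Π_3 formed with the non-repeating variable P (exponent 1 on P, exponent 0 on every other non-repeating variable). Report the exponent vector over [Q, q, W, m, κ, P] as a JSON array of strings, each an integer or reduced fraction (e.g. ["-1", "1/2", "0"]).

Exponent matrix [L,M,T] × [Q,q,W,m,κ,P]:
  L: [ 3  0  2  0 -1 -1]
  M: [ 0  1  1  1  1  1]
  T: [-1 -3 -3  0 -2 -2]
Row reduction gives pivot columns Q,q,W; rank = 3
Pivot set = {Q,q,W}, free = {m,κ,P}
RREF:
  r0: [   1    0    0   -3   -1   -1]
  r1: [   0    1    0 -7/2    0    0]
  r2: [   0    0    1  9/2    1    1]
Fix exponent of P at 1, m at 0, κ at 0; solve each RREF row for its pivot's exponent:
  r0: exp(Q) + (-1)·1 = 0 ⇒ exp(Q) = 1
  r1: exp(q) + (0)·1 = 0 ⇒ exp(q) = 0
  r2: exp(W) + (1)·1 = 0 ⇒ exp(W) = -1
Π_3 = Q · W^-1 · P

["1", "0", "-1", "0", "0", "1"]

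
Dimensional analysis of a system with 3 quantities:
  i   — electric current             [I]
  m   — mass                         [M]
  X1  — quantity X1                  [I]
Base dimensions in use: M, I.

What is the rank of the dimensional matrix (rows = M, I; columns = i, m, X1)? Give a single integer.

2

Write exponents as rows M,I / cols i,m,X1:
  M: [ 0  1  0]
  I: [ 1  0  1]
Echelon form has 2 nonzero rows (pivots: i,m)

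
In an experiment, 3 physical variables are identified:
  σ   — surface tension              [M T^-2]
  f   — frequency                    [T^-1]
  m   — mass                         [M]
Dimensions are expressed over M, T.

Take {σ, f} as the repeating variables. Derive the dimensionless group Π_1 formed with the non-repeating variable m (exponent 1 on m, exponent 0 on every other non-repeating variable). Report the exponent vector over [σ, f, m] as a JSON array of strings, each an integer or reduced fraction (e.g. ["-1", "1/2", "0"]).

["-1", "2", "1"]

Dimensional matrix (M×T by σ×f×m):
  M: [ 1  0  1]
  T: [-2 -1  0]
Echelon form has 2 nonzero rows (pivots: σ,f)
Pivot set = {σ,f}, free = {m}
RREF:
  r0: [   1    0    1]
  r1: [   0    1   -2]
Fix exponent of m at 1; solve each RREF row for its pivot's exponent:
  r0: exp(σ) + (1)·1 = 0 ⇒ exp(σ) = -1
  r1: exp(f) + (-2)·1 = 0 ⇒ exp(f) = 2
Π_1 = σ^-1 · f^2 · m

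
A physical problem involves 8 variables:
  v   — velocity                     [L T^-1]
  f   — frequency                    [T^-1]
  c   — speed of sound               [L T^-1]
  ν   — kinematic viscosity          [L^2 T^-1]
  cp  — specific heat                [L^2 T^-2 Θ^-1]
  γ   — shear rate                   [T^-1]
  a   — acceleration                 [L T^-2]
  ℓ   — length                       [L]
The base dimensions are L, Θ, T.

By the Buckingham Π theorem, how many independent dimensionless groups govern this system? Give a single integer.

Write exponents as rows L,Θ,T / cols v,f,c,ν,cp,γ,a,ℓ:
  L: [ 1  0  1  2  2  0  1  1]
  Θ: [ 0  0  0  0 -1  0  0  0]
  T: [-1 -1 -1 -1 -2 -1 -2  0]
Row reduction gives pivot columns v,f,cp; rank = 3
n=8, r=3 ⇒ 5 dimensionless groups

5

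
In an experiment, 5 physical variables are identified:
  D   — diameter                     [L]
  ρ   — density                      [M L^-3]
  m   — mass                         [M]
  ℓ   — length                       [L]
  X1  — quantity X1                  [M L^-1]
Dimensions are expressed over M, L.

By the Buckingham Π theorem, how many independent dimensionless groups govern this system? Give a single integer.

3

Write exponents as rows M,L / cols D,ρ,m,ℓ,X1:
  M: [ 0  1  1  0  1]
  L: [ 1 -3  0  1 -1]
RREF → pivots at {D,ρ} ⇒ r = 2
n=5, r=2 ⇒ 3 dimensionless groups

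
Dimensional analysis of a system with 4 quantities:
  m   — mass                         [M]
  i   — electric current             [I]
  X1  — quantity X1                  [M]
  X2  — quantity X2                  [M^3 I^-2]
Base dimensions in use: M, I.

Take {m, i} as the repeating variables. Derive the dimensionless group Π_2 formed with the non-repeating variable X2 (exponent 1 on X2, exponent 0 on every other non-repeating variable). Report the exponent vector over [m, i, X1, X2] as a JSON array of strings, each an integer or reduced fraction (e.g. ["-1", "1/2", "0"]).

["-3", "2", "0", "1"]

Dimensional matrix (M×I by m×i×X1×X2):
  M: [ 1  0  1  3]
  I: [ 0  1  0 -2]
RREF → pivots at {m,i} ⇒ r = 2
Repeat: m,i; free: X1,X2
RREF:
  r0: [   1    0    1    3]
  r1: [   0    1    0   -2]
Fix exponent of X2 at 1, X1 at 0; solve each RREF row for its pivot's exponent:
  r0: exp(m) + (3)·1 = 0 ⇒ exp(m) = -3
  r1: exp(i) + (-2)·1 = 0 ⇒ exp(i) = 2
Π_2 = m^-3 · i^2 · X2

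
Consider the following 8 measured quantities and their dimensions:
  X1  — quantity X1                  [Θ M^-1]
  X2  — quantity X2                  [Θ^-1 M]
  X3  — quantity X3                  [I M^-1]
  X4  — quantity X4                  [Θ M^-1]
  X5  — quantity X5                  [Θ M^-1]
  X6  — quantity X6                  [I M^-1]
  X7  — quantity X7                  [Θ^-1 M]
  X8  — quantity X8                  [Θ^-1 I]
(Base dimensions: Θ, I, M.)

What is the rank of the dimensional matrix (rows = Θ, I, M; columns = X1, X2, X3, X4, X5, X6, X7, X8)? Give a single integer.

Exponent matrix [Θ,I,M] × [X1,X2,X3,X4,X5,X6,X7,X8]:
  Θ: [ 1 -1  0  1  1  0 -1 -1]
  I: [ 0  0  1  0  0  1  0  1]
  M: [-1  1 -1 -1 -1 -1  1  0]
RREF → pivots at {X1,X3} ⇒ r = 2

2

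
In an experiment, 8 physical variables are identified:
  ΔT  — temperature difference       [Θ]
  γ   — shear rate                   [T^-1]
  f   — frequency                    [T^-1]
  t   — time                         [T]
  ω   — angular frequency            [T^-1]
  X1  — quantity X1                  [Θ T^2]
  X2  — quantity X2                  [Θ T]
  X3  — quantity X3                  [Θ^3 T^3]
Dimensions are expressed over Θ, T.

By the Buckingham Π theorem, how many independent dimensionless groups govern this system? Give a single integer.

6

Dimensional matrix (Θ×T by ΔT×γ×f×t×ω×X1×X2×X3):
  Θ: [ 1  0  0  0  0  1  1  3]
  T: [ 0 -1 -1  1 -1  2  1  3]
RREF → pivots at {ΔT,γ} ⇒ r = 2
Π count = n − r = 8 − 2 = 6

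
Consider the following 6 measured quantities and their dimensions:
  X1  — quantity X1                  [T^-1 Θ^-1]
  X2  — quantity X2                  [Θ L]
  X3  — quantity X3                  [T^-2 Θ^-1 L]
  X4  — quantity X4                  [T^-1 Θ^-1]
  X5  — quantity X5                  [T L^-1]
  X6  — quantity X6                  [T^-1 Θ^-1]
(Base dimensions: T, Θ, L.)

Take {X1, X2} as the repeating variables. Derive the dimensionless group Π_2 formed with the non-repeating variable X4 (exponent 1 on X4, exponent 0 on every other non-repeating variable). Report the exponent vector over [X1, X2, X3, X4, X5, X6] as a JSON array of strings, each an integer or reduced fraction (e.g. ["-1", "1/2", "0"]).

["-1", "0", "0", "1", "0", "0"]

Exponent matrix [T,Θ,L] × [X1,X2,X3,X4,X5,X6]:
  T: [-1  0 -2 -1  1 -1]
  Θ: [-1  1 -1 -1  0 -1]
  L: [ 0  1  1  0 -1  0]
RREF → pivots at {X1,X2} ⇒ r = 2
Repeat: X1,X2; free: X3,X4,X5,X6
RREF:
  r0: [   1    0    2    1   -1    1]
  r1: [   0    1    1    0   -1    0]
  r2: [   0    0    0    0    0    0]
Fix exponent of X4 at 1, X3 at 0, X5 at 0, X6 at 0; solve each RREF row for its pivot's exponent:
  r0: exp(X1) + (1)·1 = 0 ⇒ exp(X1) = -1
  r1: exp(X2) + (0)·1 = 0 ⇒ exp(X2) = 0
Π_2 = X1^-1 · X4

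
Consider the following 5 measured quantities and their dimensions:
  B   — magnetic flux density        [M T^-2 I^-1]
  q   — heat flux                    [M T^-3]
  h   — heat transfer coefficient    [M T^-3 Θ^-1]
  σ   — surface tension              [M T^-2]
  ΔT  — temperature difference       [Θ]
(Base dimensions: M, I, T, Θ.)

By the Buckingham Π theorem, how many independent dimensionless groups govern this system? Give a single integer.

Exponent matrix [M,I,T,Θ] × [B,q,h,σ,ΔT]:
  M: [ 1  1  1  1  0]
  I: [-1  0  0  0  0]
  T: [-2 -3 -3 -2  0]
  Θ: [ 0  0 -1  0  1]
Row reduction gives pivot columns B,q,h,σ; rank = 4
Π count = n − r = 5 − 4 = 1

1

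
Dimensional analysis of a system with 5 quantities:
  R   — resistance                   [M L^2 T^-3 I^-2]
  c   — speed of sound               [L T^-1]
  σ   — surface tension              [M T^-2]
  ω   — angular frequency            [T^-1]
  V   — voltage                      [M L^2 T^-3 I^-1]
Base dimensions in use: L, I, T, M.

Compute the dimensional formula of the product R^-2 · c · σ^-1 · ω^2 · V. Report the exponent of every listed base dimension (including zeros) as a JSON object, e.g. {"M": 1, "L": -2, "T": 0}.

{"L": -1, "I": 3, "T": 2, "M": -2}

Write exponents as rows L,I,T,M / cols R,c,σ,ω,V:
  L: [ 2  1  0  0  2]
  I: [-2  0  0  0 -1]
  T: [-3 -1 -2 -1 -3]
  M: [ 1  0  1  0  1]
  [L]: (-2)·2+(1)·1+(-1)·0+(2)·0+(1)·2 = -1
  [I]: (-2)·-2+(1)·0+(-1)·0+(2)·0+(1)·-1 = 3
  [T]: (-2)·-3+(1)·-1+(-1)·-2+(2)·-1+(1)·-3 = 2
  [M]: (-2)·1+(1)·0+(-1)·1+(2)·0+(1)·1 = -2
⇒ L^-1 I^3 T^2 M^-2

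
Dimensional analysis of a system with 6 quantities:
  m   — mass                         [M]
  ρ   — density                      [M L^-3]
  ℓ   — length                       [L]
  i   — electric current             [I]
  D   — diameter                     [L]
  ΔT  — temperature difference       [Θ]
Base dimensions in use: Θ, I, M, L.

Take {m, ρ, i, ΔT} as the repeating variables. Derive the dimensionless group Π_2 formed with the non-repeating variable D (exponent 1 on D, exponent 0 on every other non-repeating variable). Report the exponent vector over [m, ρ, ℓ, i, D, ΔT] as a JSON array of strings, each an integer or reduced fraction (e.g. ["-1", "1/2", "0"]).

Dimensional matrix (Θ×I×M×L by m×ρ×ℓ×i×D×ΔT):
  Θ: [ 0  0  0  0  0  1]
  I: [ 0  0  0  1  0  0]
  M: [ 1  1  0  0  0  0]
  L: [ 0 -3  1  0  1  0]
RREF → pivots at {m,ρ,i,ΔT} ⇒ r = 4
Pivot set = {m,ρ,i,ΔT}, free = {ℓ,D}
RREF:
  r0: [   1    0  1/3    0  1/3    0]
  r1: [   0    1 -1/3    0 -1/3    0]
  r2: [   0    0    0    1    0    0]
  r3: [   0    0    0    0    0    1]
Fix exponent of D at 1, ℓ at 0; solve each RREF row for its pivot's exponent:
  r0: exp(m) + (1/3)·1 = 0 ⇒ exp(m) = -1/3
  r1: exp(ρ) + (-1/3)·1 = 0 ⇒ exp(ρ) = 1/3
  r2: exp(i) + (0)·1 = 0 ⇒ exp(i) = 0
  r3: exp(ΔT) + (0)·1 = 0 ⇒ exp(ΔT) = 0
Π_2 = m^(-1/3) · ρ^(1/3) · D

["-1/3", "1/3", "0", "0", "1", "0"]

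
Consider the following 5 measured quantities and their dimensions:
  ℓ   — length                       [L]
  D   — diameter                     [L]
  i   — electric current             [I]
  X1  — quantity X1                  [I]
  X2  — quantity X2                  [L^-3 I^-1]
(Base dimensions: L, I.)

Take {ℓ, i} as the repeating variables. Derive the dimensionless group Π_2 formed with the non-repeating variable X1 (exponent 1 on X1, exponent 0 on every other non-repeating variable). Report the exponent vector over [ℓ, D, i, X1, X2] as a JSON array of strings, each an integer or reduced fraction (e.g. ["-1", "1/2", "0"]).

["0", "0", "-1", "1", "0"]

Write exponents as rows L,I / cols ℓ,D,i,X1,X2:
  L: [ 1  1  0  0 -3]
  I: [ 0  0  1  1 -1]
Row reduction gives pivot columns ℓ,i; rank = 2
Repeat: ℓ,i; free: D,X1,X2
RREF:
  r0: [   1    1    0    0   -3]
  r1: [   0    0    1    1   -1]
Fix exponent of X1 at 1, D at 0, X2 at 0; solve each RREF row for its pivot's exponent:
  r0: exp(ℓ) + (0)·1 = 0 ⇒ exp(ℓ) = 0
  r1: exp(i) + (1)·1 = 0 ⇒ exp(i) = -1
Π_2 = i^-1 · X1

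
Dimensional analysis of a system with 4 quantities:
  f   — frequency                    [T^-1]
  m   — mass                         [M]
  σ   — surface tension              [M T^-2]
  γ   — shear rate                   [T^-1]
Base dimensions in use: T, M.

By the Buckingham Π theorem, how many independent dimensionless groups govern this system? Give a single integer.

2

Dimensional matrix (T×M by f×m×σ×γ):
  T: [-1  0 -2 -1]
  M: [ 0  1  1  0]
Echelon form has 2 nonzero rows (pivots: f,m)
4 vars − rank 2 = 2 Π groups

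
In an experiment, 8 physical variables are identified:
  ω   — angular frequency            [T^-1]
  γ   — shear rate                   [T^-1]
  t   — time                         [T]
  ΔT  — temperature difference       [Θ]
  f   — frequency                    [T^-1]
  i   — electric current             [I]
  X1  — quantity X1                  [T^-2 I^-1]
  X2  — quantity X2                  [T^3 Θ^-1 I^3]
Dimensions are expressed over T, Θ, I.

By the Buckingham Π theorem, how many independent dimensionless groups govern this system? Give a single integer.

Write exponents as rows T,Θ,I / cols ω,γ,t,ΔT,f,i,X1,X2:
  T: [-1 -1  1  0 -1  0 -2  3]
  Θ: [ 0  0  0  1  0  0  0 -1]
  I: [ 0  0  0  0  0  1 -1  3]
Echelon form has 3 nonzero rows (pivots: ω,ΔT,i)
n=8, r=3 ⇒ 5 dimensionless groups

5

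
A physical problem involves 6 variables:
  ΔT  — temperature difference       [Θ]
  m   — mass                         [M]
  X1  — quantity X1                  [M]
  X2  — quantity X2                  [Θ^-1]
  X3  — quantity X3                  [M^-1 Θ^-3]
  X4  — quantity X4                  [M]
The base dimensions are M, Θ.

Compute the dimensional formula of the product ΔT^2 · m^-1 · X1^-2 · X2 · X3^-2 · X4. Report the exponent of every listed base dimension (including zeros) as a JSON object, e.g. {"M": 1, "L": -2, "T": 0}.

Write exponents as rows M,Θ / cols ΔT,m,X1,X2,X3,X4:
  M: [ 0  1  1  0 -1  1]
  Θ: [ 1  0  0 -1 -3  0]
  [M]: (2)·0+(-1)·1+(-2)·1+(1)·0+(-2)·-1+(1)·1 = 0
  [Θ]: (2)·1+(-1)·0+(-2)·0+(1)·-1+(-2)·-3+(1)·0 = 7
⇒ Θ^7

{"M": 0, "Θ": 7}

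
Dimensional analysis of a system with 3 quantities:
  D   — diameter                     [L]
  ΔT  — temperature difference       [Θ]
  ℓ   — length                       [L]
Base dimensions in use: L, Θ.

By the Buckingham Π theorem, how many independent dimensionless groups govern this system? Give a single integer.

Write exponents as rows L,Θ / cols D,ΔT,ℓ:
  L: [ 1  0  1]
  Θ: [ 0  1  0]
Row reduction gives pivot columns D,ΔT; rank = 2
3 vars − rank 2 = 1 Π group

1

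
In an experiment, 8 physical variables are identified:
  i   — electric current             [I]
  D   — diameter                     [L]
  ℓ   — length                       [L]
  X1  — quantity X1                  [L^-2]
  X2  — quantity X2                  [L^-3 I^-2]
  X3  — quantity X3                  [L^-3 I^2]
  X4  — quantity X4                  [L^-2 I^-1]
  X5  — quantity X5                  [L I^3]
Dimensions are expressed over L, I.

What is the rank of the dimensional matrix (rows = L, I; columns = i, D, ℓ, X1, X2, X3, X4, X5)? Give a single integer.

2

Dimensional matrix (L×I by i×D×ℓ×X1×X2×X3×X4×X5):
  L: [ 0  1  1 -2 -3 -3 -2  1]
  I: [ 1  0  0  0 -2  2 -1  3]
Echelon form has 2 nonzero rows (pivots: i,D)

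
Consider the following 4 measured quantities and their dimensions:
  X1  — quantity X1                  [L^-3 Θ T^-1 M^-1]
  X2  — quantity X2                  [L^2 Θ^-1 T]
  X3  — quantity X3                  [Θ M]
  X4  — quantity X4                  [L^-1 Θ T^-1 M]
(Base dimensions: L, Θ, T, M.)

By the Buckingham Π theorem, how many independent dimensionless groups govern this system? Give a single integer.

1

Exponent matrix [L,Θ,T,M] × [X1,X2,X3,X4]:
  L: [-3  2  0 -1]
  Θ: [ 1 -1  1  1]
  T: [-1  1  0 -1]
  M: [-1  0  1  1]
Echelon form has 3 nonzero rows (pivots: X1,X2,X3)
4 vars − rank 3 = 1 Π group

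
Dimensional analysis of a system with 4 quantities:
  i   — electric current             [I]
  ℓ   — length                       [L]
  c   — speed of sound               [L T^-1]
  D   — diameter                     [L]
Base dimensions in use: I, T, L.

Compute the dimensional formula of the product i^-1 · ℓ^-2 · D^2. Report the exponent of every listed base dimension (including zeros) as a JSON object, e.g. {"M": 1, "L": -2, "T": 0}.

Write exponents as rows I,T,L / cols i,ℓ,c,D:
  I: [ 1  0  0  0]
  T: [ 0  0 -1  0]
  L: [ 0  1  1  1]
  [I]: (-1)·1+(-2)·0+(2)·0 = -1
  [T]: (-1)·0+(-2)·0+(2)·0 = 0
  [L]: (-1)·0+(-2)·1+(2)·1 = 0
⇒ I^-1

{"I": -1, "T": 0, "L": 0}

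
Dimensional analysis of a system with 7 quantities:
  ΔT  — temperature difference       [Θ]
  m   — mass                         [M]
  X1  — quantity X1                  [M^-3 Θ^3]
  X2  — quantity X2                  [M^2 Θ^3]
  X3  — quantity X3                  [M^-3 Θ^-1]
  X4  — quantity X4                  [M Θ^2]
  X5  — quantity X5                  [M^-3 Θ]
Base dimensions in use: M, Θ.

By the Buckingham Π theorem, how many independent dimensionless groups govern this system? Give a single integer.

Exponent matrix [M,Θ] × [ΔT,m,X1,X2,X3,X4,X5]:
  M: [ 0  1 -3  2 -3  1 -3]
  Θ: [ 1  0  3  3 -1  2  1]
Echelon form has 2 nonzero rows (pivots: ΔT,m)
Π count = n − r = 7 − 2 = 5

5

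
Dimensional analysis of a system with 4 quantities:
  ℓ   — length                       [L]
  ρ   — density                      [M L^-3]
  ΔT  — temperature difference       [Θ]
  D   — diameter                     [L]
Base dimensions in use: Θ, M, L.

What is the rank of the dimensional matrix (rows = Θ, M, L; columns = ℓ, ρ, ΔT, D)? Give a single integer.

3

Write exponents as rows Θ,M,L / cols ℓ,ρ,ΔT,D:
  Θ: [ 0  0  1  0]
  M: [ 0  1  0  0]
  L: [ 1 -3  0  1]
RREF → pivots at {ℓ,ρ,ΔT} ⇒ r = 3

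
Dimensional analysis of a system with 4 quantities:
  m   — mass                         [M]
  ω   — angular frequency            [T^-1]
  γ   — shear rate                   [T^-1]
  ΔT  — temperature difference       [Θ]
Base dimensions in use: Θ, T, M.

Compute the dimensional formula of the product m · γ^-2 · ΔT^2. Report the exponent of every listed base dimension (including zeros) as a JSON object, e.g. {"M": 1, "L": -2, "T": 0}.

{"Θ": 2, "T": 2, "M": 1}

Write exponents as rows Θ,T,M / cols m,ω,γ,ΔT:
  Θ: [ 0  0  0  1]
  T: [ 0 -1 -1  0]
  M: [ 1  0  0  0]
  [Θ]: (1)·0+(-2)·0+(2)·1 = 2
  [T]: (1)·0+(-2)·-1+(2)·0 = 2
  [M]: (1)·1+(-2)·0+(2)·0 = 1
⇒ Θ^2 T^2 M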